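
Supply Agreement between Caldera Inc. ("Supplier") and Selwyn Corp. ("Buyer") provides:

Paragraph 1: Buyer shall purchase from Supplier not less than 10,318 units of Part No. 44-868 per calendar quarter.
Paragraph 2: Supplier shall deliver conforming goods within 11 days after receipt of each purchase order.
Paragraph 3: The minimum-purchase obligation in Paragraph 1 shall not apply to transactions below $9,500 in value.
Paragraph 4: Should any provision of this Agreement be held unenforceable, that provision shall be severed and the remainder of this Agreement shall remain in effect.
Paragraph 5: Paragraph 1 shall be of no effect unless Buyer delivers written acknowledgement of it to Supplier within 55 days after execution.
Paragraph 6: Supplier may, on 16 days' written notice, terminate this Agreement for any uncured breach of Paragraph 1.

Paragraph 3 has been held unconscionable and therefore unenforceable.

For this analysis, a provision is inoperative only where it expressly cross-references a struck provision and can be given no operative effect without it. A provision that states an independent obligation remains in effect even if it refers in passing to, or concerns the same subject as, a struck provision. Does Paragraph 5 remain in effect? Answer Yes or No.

Paragraph 3 is struck. No other provision's operative terms depend on Paragraph 3. Under the severability clause in Paragraph 4, the remaining provisions continue in force. That leaves Paragraph 1, Paragraph 2, Paragraph 4, Paragraph 5, and Paragraph 6 in effect. Paragraph 5 is among the surviving provisions, so the answer is yes.

Yes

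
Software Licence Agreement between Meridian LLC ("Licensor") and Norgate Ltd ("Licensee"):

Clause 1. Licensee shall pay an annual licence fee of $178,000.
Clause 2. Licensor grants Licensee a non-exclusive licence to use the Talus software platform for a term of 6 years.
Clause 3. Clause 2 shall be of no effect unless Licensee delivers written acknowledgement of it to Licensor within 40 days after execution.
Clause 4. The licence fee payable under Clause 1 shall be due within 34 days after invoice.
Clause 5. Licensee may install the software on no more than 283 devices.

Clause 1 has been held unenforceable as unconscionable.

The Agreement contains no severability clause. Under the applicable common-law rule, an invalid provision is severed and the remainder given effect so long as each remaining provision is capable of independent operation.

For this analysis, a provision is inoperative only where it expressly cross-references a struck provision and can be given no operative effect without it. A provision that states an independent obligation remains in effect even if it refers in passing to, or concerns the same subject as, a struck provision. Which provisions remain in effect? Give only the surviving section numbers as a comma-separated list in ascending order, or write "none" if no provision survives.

2, 3, 5

Clause 1 is struck. Clause 4 does nothing except set the payment deadline for the licence fee by reference to Clause 1; with Clause 1 gone it has no independent effect and is inoperative. With no severability clause, the stated default rule severs what cannot stand and enforces each remaining provision that can operate on its own. That leaves Clause 2, Clause 3, and Clause 5 in effect.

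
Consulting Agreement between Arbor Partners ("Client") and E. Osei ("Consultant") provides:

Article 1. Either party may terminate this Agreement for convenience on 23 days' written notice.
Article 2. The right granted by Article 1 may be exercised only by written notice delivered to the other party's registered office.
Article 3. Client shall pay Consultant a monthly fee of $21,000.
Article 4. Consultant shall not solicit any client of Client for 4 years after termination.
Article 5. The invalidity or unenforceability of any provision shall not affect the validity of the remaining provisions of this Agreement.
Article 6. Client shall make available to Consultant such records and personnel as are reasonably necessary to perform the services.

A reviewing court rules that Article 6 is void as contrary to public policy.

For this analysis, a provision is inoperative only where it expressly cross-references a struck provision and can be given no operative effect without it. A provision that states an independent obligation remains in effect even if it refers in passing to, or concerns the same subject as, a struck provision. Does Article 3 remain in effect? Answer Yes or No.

Article 6 is struck. No other provision's operative terms depend on Article 6. Under the severability clause in Article 5, the remaining provisions continue in force. That leaves Article 1, Article 2, Article 3, Article 4, and Article 5 in effect. Article 3 is among the surviving provisions, so the answer is yes.

Yes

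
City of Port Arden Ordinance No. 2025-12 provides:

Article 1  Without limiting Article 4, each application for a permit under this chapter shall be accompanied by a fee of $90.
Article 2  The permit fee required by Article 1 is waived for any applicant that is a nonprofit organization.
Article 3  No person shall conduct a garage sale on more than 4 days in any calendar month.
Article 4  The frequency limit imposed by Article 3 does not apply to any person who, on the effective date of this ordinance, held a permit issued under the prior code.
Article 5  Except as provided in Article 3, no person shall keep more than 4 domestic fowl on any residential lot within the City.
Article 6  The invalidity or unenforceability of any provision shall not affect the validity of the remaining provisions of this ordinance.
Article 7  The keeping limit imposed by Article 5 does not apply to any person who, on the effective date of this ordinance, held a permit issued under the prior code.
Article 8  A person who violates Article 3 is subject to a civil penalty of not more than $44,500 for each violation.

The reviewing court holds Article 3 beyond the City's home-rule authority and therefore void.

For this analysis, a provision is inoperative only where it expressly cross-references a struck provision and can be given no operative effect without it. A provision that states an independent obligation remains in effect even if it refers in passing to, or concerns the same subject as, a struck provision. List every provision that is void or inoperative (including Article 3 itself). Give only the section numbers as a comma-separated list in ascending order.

3, 4, 8

Article 3 is struck. The only function of Article 4 is the grandfather exemption from Article 3, so it cannot stand once Article 3 is removed. Article 8 merely fixes the civil penalty for violating Article 3; with Article 3 gone it has nothing to operate on and falls away. Although Article 1 refers to Article 4, its operative terms do not depend on Article 4, so it remains in effect. Article 5 mentions Article 3 but its own obligation stands independently of Article 3, so Article 5 is not affected. Article 6 is a severability clause and preserves every provision that can still be given independent effect. The provisions still in force are Article 1, Article 2, Article 5, Article 6, and Article 7.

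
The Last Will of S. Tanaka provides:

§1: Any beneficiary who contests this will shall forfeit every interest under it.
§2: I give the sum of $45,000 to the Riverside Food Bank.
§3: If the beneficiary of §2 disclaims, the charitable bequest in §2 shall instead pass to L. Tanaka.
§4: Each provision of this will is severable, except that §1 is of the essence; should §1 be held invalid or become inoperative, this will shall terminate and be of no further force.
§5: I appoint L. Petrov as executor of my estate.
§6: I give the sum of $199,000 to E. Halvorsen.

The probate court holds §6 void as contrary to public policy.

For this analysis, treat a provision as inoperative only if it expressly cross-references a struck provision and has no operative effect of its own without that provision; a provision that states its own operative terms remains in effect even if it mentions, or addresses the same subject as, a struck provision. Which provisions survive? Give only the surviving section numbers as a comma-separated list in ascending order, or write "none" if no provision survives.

1, 2, 3, 4, 5

§6 is struck. Nothing else in the will is defined by reference to §6. §4 makes §1 an essential term, but §1 is unaffected, so the severability proviso in §4 preserves the remaining provisions. §1, §2, §3, §4, and §5 remain in effect.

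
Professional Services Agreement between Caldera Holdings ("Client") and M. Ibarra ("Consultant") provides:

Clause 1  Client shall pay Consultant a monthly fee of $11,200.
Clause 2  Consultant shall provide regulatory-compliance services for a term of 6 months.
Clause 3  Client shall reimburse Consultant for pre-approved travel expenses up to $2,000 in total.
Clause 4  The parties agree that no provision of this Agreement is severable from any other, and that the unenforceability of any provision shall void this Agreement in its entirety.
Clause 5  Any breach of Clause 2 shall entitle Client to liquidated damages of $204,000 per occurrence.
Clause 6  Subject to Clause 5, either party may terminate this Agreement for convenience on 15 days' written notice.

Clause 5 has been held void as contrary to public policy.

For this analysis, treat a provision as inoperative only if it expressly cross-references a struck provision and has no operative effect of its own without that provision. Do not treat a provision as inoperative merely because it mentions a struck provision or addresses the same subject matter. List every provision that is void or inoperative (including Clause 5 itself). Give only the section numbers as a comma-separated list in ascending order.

Clause 5 is struck. No other provision's operative terms depend on Clause 5. Clause 4 provides that the Agreement is not severable, so the invalidity of any one provision voids the entire Agreement. No provision of the Agreement survives.

1, 2, 3, 4, 5, 6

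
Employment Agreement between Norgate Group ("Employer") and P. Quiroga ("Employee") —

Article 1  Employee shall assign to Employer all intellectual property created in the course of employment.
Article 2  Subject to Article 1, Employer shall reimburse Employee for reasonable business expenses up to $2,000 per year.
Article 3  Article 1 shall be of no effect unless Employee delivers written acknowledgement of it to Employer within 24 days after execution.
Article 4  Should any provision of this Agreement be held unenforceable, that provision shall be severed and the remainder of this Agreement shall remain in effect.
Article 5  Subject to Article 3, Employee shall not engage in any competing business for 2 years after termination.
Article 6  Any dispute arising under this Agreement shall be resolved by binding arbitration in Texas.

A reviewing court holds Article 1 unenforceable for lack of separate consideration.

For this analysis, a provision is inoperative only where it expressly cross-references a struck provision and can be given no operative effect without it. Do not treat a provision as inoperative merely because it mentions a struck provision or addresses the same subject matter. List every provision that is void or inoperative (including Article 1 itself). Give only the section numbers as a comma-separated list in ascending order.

1, 3

Article 1 is struck. Article 3 merely fixes the acknowledgement condition for Article 1; with Article 1 gone it has nothing to operate on and falls away. Article 5 mentions Article 3 but its own obligation stands independently of Article 3, so Article 5 is not affected. Although Article 2 refers to Article 1, its operative terms do not depend on Article 1, so it remains in effect. Article 4 is a severability clause and preserves every provision that can still be given independent effect. The provisions still in force are Article 2, Article 4, Article 5, and Article 6.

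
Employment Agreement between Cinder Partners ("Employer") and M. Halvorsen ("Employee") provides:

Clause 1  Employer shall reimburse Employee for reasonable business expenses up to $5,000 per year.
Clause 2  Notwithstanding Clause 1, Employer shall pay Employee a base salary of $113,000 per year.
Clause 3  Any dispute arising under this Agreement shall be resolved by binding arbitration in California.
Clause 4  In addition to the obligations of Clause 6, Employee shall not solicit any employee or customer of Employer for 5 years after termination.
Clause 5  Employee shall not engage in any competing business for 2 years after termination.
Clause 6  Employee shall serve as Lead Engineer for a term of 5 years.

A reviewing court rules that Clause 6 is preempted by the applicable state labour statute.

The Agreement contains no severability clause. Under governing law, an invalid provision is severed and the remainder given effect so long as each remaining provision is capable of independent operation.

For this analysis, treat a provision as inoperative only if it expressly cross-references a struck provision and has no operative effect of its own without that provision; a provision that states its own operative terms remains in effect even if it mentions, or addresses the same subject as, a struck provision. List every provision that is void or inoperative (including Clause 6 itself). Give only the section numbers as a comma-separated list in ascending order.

Clause 6 is struck. Although Clause 4 refers to Clause 6, its operative terms do not depend on Clause 6, so it remains in effect. Nothing else in the Agreement is defined by reference to Clause 6. Under the stated default rule, only provisions that cannot operate independently fall away; the rest are enforced. Clause 1, Clause 2, Clause 3, Clause 4, and Clause 5 remain in effect.

6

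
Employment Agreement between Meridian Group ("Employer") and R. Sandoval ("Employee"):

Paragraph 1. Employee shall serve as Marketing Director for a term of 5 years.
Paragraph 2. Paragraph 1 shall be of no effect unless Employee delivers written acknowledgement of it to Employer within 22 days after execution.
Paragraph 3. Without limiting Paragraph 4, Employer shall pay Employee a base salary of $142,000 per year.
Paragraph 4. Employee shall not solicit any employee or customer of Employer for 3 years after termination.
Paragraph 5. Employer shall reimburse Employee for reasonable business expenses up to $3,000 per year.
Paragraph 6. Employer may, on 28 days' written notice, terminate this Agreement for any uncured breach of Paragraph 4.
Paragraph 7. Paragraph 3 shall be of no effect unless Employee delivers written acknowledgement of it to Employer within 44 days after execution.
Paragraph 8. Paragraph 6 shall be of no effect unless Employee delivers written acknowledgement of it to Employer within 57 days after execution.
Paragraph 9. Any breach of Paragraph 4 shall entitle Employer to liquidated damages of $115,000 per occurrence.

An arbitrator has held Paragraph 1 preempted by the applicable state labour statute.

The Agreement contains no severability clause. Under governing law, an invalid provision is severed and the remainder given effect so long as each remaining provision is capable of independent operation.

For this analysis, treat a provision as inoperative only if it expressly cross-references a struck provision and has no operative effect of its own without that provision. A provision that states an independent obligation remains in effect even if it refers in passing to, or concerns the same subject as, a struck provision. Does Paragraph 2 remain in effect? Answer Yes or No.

No

Paragraph 1 is struck. Paragraph 2 has no operative effect of its own apart from Paragraph 1 and is therefore inoperative. With no severability clause, the stated default rule severs what cannot stand and enforces each remaining provision that can operate on its own. Paragraph 3, Paragraph 4, Paragraph 5, Paragraph 6, Paragraph 7, Paragraph 8, and Paragraph 9 remain in effect. Paragraph 2 is among the inoperative provisions, so the answer is no.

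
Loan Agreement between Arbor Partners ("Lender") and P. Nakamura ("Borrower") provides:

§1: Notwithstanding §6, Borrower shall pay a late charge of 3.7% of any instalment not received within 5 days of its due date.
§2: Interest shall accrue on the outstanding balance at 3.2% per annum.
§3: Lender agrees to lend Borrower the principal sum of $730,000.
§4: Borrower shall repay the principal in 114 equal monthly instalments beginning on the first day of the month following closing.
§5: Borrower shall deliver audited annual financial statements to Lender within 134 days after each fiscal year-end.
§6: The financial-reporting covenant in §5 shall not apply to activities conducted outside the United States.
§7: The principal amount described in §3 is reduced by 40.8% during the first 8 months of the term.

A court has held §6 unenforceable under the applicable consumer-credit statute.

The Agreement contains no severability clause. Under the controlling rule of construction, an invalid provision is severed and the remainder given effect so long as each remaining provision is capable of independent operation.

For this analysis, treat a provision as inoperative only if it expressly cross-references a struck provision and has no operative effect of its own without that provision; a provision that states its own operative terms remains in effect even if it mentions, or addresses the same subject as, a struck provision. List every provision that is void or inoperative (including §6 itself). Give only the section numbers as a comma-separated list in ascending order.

§6 is struck. Although §1 refers to §6, its operative terms do not depend on §6, so it remains in effect. No other provision's operative terms depend on §6. Under the stated default rule, only provisions that cannot operate independently fall away; the rest are enforced. §1, §2, §3, §4, §5, and §7 remain in effect.

6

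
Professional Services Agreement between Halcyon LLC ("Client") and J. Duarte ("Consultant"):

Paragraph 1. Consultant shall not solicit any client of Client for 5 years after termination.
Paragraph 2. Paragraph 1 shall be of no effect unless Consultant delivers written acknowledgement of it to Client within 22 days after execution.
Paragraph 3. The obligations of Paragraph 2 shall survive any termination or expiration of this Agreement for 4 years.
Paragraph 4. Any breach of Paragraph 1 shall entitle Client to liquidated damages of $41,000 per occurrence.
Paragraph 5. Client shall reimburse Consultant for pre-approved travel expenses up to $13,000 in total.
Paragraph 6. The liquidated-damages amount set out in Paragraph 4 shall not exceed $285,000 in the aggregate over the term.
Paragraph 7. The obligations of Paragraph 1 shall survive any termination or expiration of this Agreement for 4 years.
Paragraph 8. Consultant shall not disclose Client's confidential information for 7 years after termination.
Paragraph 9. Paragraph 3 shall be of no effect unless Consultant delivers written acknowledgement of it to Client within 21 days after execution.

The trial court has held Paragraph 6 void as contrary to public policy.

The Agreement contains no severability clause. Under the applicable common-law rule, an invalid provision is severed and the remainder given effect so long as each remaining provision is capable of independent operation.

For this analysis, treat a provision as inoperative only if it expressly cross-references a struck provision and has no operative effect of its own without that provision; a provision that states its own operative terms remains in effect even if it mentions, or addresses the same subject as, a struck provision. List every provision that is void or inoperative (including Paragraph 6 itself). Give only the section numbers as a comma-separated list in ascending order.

Paragraph 6 is struck. Nothing else in the Agreement is defined by reference to Paragraph 6. Under the stated default rule, only provisions that cannot operate independently fall away; the rest are enforced. The provisions still in force are Paragraph 1, Paragraph 2, Paragraph 3, Paragraph 4, Paragraph 5, Paragraph 7, Paragraph 8, and Paragraph 9.

6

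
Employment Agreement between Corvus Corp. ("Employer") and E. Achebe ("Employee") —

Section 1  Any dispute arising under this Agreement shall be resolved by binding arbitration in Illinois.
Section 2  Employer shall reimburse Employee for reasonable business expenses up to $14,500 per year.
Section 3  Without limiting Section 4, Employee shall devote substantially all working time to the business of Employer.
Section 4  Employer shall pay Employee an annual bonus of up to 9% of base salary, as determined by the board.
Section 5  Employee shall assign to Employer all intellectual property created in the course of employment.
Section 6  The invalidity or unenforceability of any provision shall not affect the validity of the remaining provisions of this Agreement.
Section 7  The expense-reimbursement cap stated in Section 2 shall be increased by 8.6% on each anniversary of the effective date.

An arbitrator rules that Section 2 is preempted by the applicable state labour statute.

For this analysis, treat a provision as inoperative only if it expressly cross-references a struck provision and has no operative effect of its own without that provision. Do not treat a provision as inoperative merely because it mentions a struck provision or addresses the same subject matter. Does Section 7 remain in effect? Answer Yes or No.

Section 2 is struck. Section 7 operates only by reference to Section 2, so it falls with Section 2. Section 6 is a severability clause and preserves every provision that can still be given independent effect. The provisions still in force are Section 1, Section 3, Section 4, Section 5, and Section 6. Section 7 is among the inoperative provisions, so the answer is no.

No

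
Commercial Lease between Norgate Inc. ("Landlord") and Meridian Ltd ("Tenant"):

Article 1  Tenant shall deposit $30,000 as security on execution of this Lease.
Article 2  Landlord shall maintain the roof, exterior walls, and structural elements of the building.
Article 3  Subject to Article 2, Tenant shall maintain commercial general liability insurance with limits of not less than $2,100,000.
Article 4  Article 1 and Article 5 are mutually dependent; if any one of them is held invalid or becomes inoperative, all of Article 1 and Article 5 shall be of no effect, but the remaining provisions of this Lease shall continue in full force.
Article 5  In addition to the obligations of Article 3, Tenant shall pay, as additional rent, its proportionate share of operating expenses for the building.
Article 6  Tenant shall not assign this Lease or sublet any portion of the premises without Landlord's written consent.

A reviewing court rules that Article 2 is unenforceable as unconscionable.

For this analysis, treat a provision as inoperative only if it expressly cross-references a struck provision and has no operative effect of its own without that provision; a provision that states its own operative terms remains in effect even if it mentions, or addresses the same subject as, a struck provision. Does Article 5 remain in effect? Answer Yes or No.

Yes

Article 2 is struck. Although Article 3 refers to Article 2, its operative terms do not depend on Article 2, so it remains in effect. Nothing else in the Lease is defined by reference to Article 2. Article 4 ties Article 1 and Article 5 together, but none of those is affected here; the remaining provisions continue in force under Article 4. Article 1, Article 3, Article 4, Article 5, and Article 6 remain in effect. Article 5 is among the surviving provisions, so the answer is yes.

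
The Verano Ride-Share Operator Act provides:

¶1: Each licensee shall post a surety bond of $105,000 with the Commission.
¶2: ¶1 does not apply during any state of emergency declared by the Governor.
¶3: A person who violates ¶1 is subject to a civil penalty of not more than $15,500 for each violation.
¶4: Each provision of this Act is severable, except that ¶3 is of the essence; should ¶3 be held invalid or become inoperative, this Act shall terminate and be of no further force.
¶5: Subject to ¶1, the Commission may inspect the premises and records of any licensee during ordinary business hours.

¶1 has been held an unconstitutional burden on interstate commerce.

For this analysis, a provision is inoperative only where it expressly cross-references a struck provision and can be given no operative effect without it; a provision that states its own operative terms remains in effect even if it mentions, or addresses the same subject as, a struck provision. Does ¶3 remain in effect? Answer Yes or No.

No

¶1 is struck. ¶2 merely fixes the emergency suspension of ¶1; with ¶1 gone it has nothing to operate on and falls away. ¶3 operates only by reference to ¶1, so it falls with ¶1. ¶4 makes ¶3 an essential term, and ¶3 has been rendered inoperative by the cascade; under ¶4, the entire Act is therefore void. No provision of the Act survives. ¶3 is among the inoperative provisions, so the answer is no.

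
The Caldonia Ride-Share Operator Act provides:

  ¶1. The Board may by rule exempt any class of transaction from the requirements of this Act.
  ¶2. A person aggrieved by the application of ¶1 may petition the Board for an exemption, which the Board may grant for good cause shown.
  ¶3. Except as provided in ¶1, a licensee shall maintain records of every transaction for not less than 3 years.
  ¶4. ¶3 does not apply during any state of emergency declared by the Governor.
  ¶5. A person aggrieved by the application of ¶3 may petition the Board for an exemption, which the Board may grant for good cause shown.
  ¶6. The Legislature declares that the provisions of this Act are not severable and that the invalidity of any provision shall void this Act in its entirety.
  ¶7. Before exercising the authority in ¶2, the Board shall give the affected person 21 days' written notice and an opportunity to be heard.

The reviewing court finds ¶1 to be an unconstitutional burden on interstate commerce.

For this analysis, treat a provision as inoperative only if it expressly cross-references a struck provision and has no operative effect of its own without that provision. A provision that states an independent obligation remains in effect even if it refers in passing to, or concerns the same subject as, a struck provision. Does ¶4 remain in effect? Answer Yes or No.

No

¶1 is struck. ¶2 has no operative effect of its own apart from ¶1 and is therefore inoperative. ¶7 operates only by reference to ¶2, so it falls with ¶2. ¶6 provides that the Act is not severable, so the invalidity of any one provision voids the entire Act. No provision of the Act survives. ¶4 is among the inoperative provisions, so the answer is no.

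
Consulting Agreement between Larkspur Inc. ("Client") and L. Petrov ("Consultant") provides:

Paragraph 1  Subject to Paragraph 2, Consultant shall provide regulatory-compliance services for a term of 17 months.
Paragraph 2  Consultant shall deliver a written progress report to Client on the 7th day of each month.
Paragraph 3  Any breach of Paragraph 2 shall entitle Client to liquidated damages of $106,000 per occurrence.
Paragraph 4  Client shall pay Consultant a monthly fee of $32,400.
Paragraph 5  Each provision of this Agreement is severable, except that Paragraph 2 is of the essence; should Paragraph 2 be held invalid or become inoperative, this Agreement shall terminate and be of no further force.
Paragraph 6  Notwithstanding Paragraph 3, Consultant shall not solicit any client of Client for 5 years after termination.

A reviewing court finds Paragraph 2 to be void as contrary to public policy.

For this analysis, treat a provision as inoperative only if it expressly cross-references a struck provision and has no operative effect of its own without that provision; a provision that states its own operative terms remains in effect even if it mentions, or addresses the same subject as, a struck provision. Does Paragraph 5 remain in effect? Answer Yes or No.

Paragraph 2 is struck. Paragraph 3 operates only by reference to Paragraph 2, so it falls with Paragraph 2. Paragraph 5 makes Paragraph 2 an essential term, and Paragraph 2 is the provision held invalid; under Paragraph 5, the entire Agreement is therefore void. No provision of the Agreement survives. Paragraph 5 is among the inoperative provisions, so the answer is no.

No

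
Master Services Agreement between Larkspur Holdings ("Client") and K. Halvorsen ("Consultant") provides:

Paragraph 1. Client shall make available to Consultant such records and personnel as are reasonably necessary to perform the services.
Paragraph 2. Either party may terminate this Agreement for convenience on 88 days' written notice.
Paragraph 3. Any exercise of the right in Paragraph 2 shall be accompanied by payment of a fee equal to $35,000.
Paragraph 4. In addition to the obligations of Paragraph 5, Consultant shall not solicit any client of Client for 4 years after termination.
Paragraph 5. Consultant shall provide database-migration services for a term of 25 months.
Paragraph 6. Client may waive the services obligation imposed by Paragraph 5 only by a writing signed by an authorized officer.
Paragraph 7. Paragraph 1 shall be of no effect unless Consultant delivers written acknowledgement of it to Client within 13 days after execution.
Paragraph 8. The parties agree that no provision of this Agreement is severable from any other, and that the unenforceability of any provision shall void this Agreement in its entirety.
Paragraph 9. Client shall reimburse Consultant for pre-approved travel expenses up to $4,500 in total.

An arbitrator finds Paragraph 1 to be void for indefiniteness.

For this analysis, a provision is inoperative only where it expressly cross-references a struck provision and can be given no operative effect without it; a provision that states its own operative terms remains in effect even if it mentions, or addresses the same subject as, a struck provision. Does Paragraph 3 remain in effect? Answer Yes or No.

Paragraph 1 is struck. Paragraph 7 has no operative effect of its own apart from Paragraph 1 and is therefore inoperative. Paragraph 8 provides that the Agreement is not severable, so the invalidity of any one provision voids the entire Agreement. No provision of the Agreement survives. Paragraph 3 is among the inoperative provisions, so the answer is no.

No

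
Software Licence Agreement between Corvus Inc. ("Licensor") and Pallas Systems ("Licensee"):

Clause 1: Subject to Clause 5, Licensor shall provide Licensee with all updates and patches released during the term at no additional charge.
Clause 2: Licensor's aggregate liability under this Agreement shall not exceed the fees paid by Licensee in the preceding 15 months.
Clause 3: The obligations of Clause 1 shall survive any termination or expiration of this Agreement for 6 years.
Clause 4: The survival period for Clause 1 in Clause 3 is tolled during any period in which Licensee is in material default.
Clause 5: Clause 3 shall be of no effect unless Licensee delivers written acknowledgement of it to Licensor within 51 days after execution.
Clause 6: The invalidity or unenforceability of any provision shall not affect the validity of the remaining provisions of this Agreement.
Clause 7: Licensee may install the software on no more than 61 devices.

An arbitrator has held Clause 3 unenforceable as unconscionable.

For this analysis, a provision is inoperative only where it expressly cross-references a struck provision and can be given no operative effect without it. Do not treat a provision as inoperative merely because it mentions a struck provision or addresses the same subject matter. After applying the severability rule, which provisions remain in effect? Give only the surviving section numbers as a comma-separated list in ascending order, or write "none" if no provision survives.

Clause 3 is struck. Clause 4 has no operative effect of its own apart from Clause 3 and is therefore inoperative. Clause 5 operates only by reference to Clause 3, so it falls with Clause 3. Although Clause 1 refers to Clause 5, its operative terms do not depend on Clause 5, so it remains in effect. Clause 6 is a severability clause and preserves every provision that can still be given independent effect. That leaves Clause 1, Clause 2, Clause 6, and Clause 7 in effect.

1, 2, 6, 7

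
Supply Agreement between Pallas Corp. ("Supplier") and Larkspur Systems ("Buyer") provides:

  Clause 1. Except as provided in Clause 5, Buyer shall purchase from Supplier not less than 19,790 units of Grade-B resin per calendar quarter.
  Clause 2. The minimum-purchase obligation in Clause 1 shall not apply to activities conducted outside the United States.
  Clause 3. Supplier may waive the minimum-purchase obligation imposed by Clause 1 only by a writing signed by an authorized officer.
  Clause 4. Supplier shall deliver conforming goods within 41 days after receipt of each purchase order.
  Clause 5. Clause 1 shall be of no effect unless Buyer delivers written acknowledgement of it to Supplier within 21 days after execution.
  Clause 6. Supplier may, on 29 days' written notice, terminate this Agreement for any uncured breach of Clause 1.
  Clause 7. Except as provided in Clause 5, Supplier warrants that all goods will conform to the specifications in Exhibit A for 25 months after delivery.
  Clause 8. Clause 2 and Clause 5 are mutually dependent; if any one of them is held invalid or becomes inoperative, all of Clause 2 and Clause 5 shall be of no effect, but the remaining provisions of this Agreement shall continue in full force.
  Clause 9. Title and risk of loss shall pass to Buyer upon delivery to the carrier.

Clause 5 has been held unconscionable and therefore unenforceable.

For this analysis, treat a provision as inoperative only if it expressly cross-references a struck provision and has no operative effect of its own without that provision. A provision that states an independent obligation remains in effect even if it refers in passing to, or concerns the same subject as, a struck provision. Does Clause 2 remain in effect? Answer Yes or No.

Clause 5 is struck. Clause 7 mentions Clause 5 but its own obligation stands independently of Clause 5, so Clause 7 is not affected. Although Clause 1 refers to Clause 5, its operative terms do not depend on Clause 5, so it remains in effect. No other provision's operative terms depend on Clause 5. Clause 8 declares Clause 2 and Clause 5 mutually dependent; since one of them has fallen, all of them are of no effect. That brings down Clause 2 as well. The remainder continues in force under Clause 8. The provisions still in force are Clause 1, Clause 3, Clause 4, Clause 6, Clause 7, Clause 8, and Clause 9. Clause 2 is among the inoperative provisions, so the answer is no.

No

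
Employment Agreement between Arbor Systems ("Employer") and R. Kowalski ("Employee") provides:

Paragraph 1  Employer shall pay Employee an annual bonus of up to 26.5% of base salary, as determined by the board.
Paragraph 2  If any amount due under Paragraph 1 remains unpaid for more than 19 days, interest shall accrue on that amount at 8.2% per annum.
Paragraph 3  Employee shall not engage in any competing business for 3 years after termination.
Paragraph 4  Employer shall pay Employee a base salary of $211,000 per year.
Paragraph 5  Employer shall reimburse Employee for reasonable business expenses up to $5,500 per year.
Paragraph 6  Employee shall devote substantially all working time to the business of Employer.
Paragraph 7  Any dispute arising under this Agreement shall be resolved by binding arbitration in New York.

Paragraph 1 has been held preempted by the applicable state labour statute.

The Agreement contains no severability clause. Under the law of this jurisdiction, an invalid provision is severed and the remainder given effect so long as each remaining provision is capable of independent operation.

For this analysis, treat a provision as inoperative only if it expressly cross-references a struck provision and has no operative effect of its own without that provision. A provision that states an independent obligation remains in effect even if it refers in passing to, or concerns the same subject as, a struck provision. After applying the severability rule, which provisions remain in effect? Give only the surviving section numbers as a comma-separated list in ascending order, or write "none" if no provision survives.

Paragraph 1 is struck. Paragraph 2 does nothing except set the default interest on the annual bonus by reference to Paragraph 1; with Paragraph 1 gone it has no independent effect and is inoperative. With no severability clause, the stated default rule severs what cannot stand and enforces each remaining provision that can operate on its own. That leaves Paragraph 3, Paragraph 4, Paragraph 5, Paragraph 6, and Paragraph 7 in effect.

3, 4, 5, 6, 7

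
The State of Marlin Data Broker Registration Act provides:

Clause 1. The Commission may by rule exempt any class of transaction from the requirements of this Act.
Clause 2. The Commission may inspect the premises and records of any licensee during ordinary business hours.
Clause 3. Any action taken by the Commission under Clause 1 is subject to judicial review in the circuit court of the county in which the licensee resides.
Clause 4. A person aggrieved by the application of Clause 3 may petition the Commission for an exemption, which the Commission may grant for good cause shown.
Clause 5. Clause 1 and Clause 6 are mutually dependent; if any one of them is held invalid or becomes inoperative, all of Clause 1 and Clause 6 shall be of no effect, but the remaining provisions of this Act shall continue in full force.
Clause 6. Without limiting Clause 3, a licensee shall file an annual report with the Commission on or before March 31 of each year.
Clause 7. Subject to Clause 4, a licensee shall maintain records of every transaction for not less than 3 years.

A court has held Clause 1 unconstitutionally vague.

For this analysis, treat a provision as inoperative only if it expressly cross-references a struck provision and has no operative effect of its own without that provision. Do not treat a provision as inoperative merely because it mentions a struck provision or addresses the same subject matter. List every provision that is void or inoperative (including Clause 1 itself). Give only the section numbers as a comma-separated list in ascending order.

1, 3, 4, 6

Clause 1 is struck. The only function of Clause 3 is the judicial-review right for Clause 1, so it cannot stand once Clause 1 is removed. The only function of Clause 4 is the exemption procedure for Clause 3, so it cannot stand once Clause 3 is removed. Clause 7 mentions Clause 4 but its own obligation stands independently of Clause 4, so Clause 7 is not affected. Clause 5 declares Clause 1 and Clause 6 mutually dependent; since one of them has fallen, all of them are of no effect. That brings down Clause 6 as well. The remainder continues in force under Clause 5. The provisions still in force are Clause 2, Clause 5, and Clause 7.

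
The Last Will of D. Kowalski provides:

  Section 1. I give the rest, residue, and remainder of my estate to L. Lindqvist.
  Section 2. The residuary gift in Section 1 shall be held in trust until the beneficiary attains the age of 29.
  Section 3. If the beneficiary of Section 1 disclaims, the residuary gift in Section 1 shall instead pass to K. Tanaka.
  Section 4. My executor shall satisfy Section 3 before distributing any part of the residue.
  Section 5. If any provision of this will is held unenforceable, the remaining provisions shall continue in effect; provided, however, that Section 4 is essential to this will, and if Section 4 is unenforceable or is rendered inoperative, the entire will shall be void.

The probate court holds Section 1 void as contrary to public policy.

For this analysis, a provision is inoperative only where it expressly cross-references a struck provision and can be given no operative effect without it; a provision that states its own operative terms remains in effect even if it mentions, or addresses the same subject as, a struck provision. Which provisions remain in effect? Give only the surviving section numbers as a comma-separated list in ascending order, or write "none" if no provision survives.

Section 1 is struck. Section 2 merely fixes the trust for Section 1; with Section 1 gone it has nothing to operate on and falls away. Section 3 operates only by reference to Section 1, so it falls with Section 1. Section 4 has no operative effect of its own apart from Section 3 and is therefore inoperative. Section 5 makes Section 4 an essential term, and Section 4 has been rendered inoperative by the cascade; under Section 5, the entire will is therefore void. No provision of the will survives.

none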